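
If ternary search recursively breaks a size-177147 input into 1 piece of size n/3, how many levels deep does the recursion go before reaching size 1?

For divide and conquer with division factor 3:

Problem sizes at each level:
Level 0: 177147
Level 1: 59049
Level 2: 19683
Level 3: 6561
Level 4: 2187
Level 5: 729
Level 6: 243
Level 7: 81
Level 8: 27
Level 9: 9
Level 10: 3
Level 11: 1

The root is level 0 and the size-1 base case is level 11 (the tree spans levels 0 through 11, i.e. 12 levels counting the root), so the depth is the number of divisions: log_3(177147) = 11

The recursion tree depth is log_3(177147) = 11. At each level, the problem size is divided by 3, so it takes 11 divisions to reduce to a base case of size 1. The algorithm makes 1 recursive call at each level.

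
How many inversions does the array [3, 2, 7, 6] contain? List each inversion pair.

Finding inversions in [3, 2, 7, 6]:

(0, 1): arr[0]=3 > arr[1]=2
(2, 3): arr[2]=7 > arr[3]=6

Total inversions: 2

The array has 2 inversion(s): (0,1), (2,3). Each pair (i,j) satisfies i < j and arr[i] > arr[j].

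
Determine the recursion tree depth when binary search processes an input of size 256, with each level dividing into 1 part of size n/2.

For divide and conquer with division factor 2:

Problem sizes at each level:
Level 0: 256
Level 1: 128
Level 2: 64
Level 3: 32
Level 4: 16
Level 5: 8
Level 6: 4
Level 7: 2
Level 8: 1

The root is level 0 and the size-1 base case is level 8 (the tree spans levels 0 through 8, i.e. 9 levels counting the root), so the depth is the number of divisions: log_2(256) = 8

The recursion tree depth is log_2(256) = 8. At each level, the problem size is divided by 2, so it takes 8 divisions to reduce to a base case of size 1. The algorithm makes 1 recursive call at each level.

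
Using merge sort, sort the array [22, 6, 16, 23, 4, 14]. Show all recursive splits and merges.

Merge sort trace:

Split: [22, 6, 16, 23, 4, 14] -> [22, 6, 16] and [23, 4, 14]
  Split: [22, 6, 16] -> [22] and [6, 16]
    Split: [6, 16] -> [6] and [16]
    Merge: [6] + [16] -> [6, 16]
  Merge: [22] + [6, 16] -> [6, 16, 22]
  Split: [23, 4, 14] -> [23] and [4, 14]
    Split: [4, 14] -> [4] and [14]
    Merge: [4] + [14] -> [4, 14]
  Merge: [23] + [4, 14] -> [4, 14, 23]
Merge: [6, 16, 22] + [4, 14, 23] -> [4, 6, 14, 16, 22, 23]

Final sorted array: [4, 6, 14, 16, 22, 23]

The merge sort proceeds by recursively splitting the array and merging sorted halves.
After all merges, the sorted array is [4, 6, 14, 16, 22, 23].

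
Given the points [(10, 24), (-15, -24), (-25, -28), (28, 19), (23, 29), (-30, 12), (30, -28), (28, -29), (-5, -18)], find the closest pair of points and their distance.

Computing all pairwise distances among 9 points:

d((10, 24), (-15, -24)) = 54.1202
d((10, 24), (-25, -28)) = 62.6817
d((10, 24), (28, 19)) = 18.6815
d((10, 24), (23, 29)) = 13.9284
d((10, 24), (-30, 12)) = 41.7612
d((10, 24), (30, -28)) = 55.7136
d((10, 24), (28, -29)) = 55.9732
d((10, 24), (-5, -18)) = 44.5982
d((-15, -24), (-25, -28)) = 10.7703
d((-15, -24), (28, 19)) = 60.8112
d((-15, -24), (23, 29)) = 65.215
d((-15, -24), (-30, 12)) = 39.0
d((-15, -24), (30, -28)) = 45.1774
d((-15, -24), (28, -29)) = 43.2897
d((-15, -24), (-5, -18)) = 11.6619
d((-25, -28), (28, 19)) = 70.8378
d((-25, -28), (23, 29)) = 74.5185
d((-25, -28), (-30, 12)) = 40.3113
d((-25, -28), (30, -28)) = 55.0
d((-25, -28), (28, -29)) = 53.0094
d((-25, -28), (-5, -18)) = 22.3607
d((28, 19), (23, 29)) = 11.1803
d((28, 19), (-30, 12)) = 58.4209
d((28, 19), (30, -28)) = 47.0425
d((28, 19), (28, -29)) = 48.0
d((28, 19), (-5, -18)) = 49.5782
d((23, 29), (-30, 12)) = 55.6597
d((23, 29), (30, -28)) = 57.4282
d((23, 29), (28, -29)) = 58.2151
d((23, 29), (-5, -18)) = 54.7083
d((-30, 12), (30, -28)) = 72.111
d((-30, 12), (28, -29)) = 71.0282
d((-30, 12), (-5, -18)) = 39.0512
d((30, -28), (28, -29)) = 2.2361 <-- minimum
d((30, -28), (-5, -18)) = 36.4005
d((28, -29), (-5, -18)) = 34.7851

Closest pair: (30, -28) and (28, -29) with distance 2.2361

The closest pair is (30, -28) and (28, -29) with Euclidean distance 2.2361. For 9 points, brute-force pairwise comparison is shown above. For large n, the divide-and-conquer algorithm (sort by x, recurse on halves, check the dividing strip) achieves O(n log n).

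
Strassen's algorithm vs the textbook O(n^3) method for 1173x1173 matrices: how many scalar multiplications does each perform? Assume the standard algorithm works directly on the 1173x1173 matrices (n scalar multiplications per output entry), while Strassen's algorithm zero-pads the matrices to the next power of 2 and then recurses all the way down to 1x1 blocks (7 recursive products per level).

Matrix multiplication for 1173x1173 matrices:

Strassen's algorithm requires power-of-2 dimensions. Pad 1173x1173 to 2048x2048 (next power of 2).

Standard algorithm: 1173^3 = 1613964717 multiplications
Strassen's algorithm: 7^(log2(2048)) = 7^11 = 1977326743 multiplications
Difference: 1613964717 - 1977326743 = -363362026 (Strassen uses MORE here due to padding overhead — for small or just-over-power-of-2 n, padding can outweigh the per-level savings)

Standard: 1613964717 multiplications (1173^3). Strassen: 1977326743 multiplications (7^11, after padding to 2048x2048). Strassen reduces 8 recursive multiplications to 7 at each level.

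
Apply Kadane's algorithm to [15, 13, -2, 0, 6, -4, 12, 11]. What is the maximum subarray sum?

Using Kadane's algorithm on [15, 13, -2, 0, 6, -4, 12, 11]:

Scanning through the array:
Position 1 (value 13): max_ending_here = 28, max_so_far = 28
Position 2 (value -2): max_ending_here = 26, max_so_far = 28
Position 3 (value 0): max_ending_here = 26, max_so_far = 28
Position 4 (value 6): max_ending_here = 32, max_so_far = 32
Position 5 (value -4): max_ending_here = 28, max_so_far = 32
Position 6 (value 12): max_ending_here = 40, max_so_far = 40
Position 7 (value 11): max_ending_here = 51, max_so_far = 51

Maximum subarray: [15, 13, -2, 0, 6, -4, 12, 11]
Maximum sum: 51

The maximum subarray is [15, 13, -2, 0, 6, -4, 12, 11] with sum 51. This subarray runs from index 0 to index 7.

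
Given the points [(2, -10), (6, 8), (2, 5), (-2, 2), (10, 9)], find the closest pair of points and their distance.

Computing all pairwise distances among 5 points:

d((2, -10), (6, 8)) = 18.4391
d((2, -10), (2, 5)) = 15.0
d((2, -10), (-2, 2)) = 12.6491
d((2, -10), (10, 9)) = 20.6155
d((6, 8), (2, 5)) = 5.0
d((6, 8), (-2, 2)) = 10.0
d((6, 8), (10, 9)) = 4.1231 <-- minimum
d((2, 5), (-2, 2)) = 5.0
d((2, 5), (10, 9)) = 8.9443
d((-2, 2), (10, 9)) = 13.8924

Closest pair: (6, 8) and (10, 9) with distance 4.1231

The closest pair is (6, 8) and (10, 9) with Euclidean distance 4.1231. For 5 points, brute-force pairwise comparison is shown above. For large n, the divide-and-conquer algorithm (sort by x, recurse on halves, check the dividing strip) achieves O(n log n).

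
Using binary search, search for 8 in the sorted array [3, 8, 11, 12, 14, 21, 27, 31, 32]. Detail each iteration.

Binary search for 8 in [3, 8, 11, 12, 14, 21, 27, 31, 32]:

lo=0, hi=8, mid=4, arr[mid]=14 -> 14 > 8, search left half
lo=0, hi=3, mid=1, arr[mid]=8 -> Found target at index 1!

Binary search finds 8 at index 1 after 2 comparisons. The search repeatedly halves the search space by comparing with the middle element.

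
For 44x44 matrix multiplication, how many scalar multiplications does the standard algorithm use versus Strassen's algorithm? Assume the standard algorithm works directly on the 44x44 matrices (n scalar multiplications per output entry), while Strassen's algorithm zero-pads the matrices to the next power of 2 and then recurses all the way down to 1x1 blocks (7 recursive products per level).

Matrix multiplication for 44x44 matrices:

Strassen's algorithm requires power-of-2 dimensions. Pad 44x44 to 64x64 (next power of 2).

Standard algorithm: 44^3 = 85184 multiplications
Strassen's algorithm: 7^(log2(64)) = 7^6 = 117649 multiplications
Difference: 85184 - 117649 = -32465 (Strassen uses MORE here due to padding overhead — for small or just-over-power-of-2 n, padding can outweigh the per-level savings)

Standard: 85184 multiplications (44^3). Strassen: 117649 multiplications (7^6, after padding to 64x64). Strassen reduces 8 recursive multiplications to 7 at each level.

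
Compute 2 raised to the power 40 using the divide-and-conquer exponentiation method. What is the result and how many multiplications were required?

Computing 2^40 by squaring (build up from 2^1; each line after the first costs one multiplication):

2^1 = 2
2^2 = (2^1)^2 = 2^2 = 4
2^4 = (2^2)^2 = 4^2 = 16
2^5 = 2 * 2^4 = 2 * 16 = 32
2^10 = (2^5)^2 = 32^2 = 1024
2^20 = (2^10)^2 = 1024^2 = 1048576
2^40 = (2^20)^2 = 1048576^2 = 1099511627776

Result: 1099511627776
Multiplications needed: 6 (6 lines after 2^1)

2^40 = 1099511627776. Using exponentiation by squaring, this requires 6 multiplications. The key idea: if the exponent is even, square the half-power; if odd, multiply by the base once.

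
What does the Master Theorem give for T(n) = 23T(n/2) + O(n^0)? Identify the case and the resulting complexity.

Master Theorem for T(n) = 23T(n/2) + O(n^0):

a = 23, b = 2, c = 0
log_b(a) = log_2(23) = 4.5236

Case 1: c = 0 < log_2(23) = 4.5236
T(n) = O(n^(log_2 23))

For T(n) = 23T(n/2) + O(n^0): log_2(23) = 4.5236. This is Case 1 of the Master Theorem (c < log_b(a), work dominated by leaves), giving O(n^(log_2 23)).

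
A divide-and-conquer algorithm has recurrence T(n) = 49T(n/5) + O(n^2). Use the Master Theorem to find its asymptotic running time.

Master Theorem for T(n) = 49T(n/5) + O(n^2):

a = 49, b = 5, c = 2
log_b(a) = log_5(49) = 2.4181

Case 1: c = 2 < log_5(49) = 2.4181
T(n) = O(n^(log_5 49))

For T(n) = 49T(n/5) + O(n^2): log_5(49) = 2.4181. This is Case 1 of the Master Theorem (c < log_b(a), work dominated by leaves), giving O(n^(log_5 49)).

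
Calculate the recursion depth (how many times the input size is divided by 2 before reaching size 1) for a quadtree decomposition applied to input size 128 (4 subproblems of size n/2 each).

For divide and conquer with division factor 2:

Problem sizes at each level:
Level 0: 128
Level 1: 64
Level 2: 32
Level 3: 16
Level 4: 8
Level 5: 4
Level 6: 2
Level 7: 1

The root is level 0 and the size-1 base case is level 7 (the tree spans levels 0 through 7, i.e. 8 levels counting the root), so the depth is the number of divisions: log_2(128) = 7

The recursion tree depth is log_2(128) = 7. At each level, the problem size is divided by 2, so it takes 7 divisions to reduce to a base case of size 1. The algorithm makes 4 recursive calls at each level.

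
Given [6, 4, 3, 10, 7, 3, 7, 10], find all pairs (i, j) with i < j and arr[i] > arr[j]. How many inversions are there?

Finding inversions in [6, 4, 3, 10, 7, 3, 7, 10]:

(0, 1): arr[0]=6 > arr[1]=4
(0, 2): arr[0]=6 > arr[2]=3
(0, 5): arr[0]=6 > arr[5]=3
(1, 2): arr[1]=4 > arr[2]=3
(1, 5): arr[1]=4 > arr[5]=3
(3, 4): arr[3]=10 > arr[4]=7
(3, 5): arr[3]=10 > arr[5]=3
(3, 6): arr[3]=10 > arr[6]=7
(4, 5): arr[4]=7 > arr[5]=3

Total inversions: 9

The array has 9 inversion(s): (0,1), (0,2), (0,5), (1,2), (1,5), (3,4), (3,5), (3,6), (4,5). Each pair (i,j) satisfies i < j and arr[i] > arr[j].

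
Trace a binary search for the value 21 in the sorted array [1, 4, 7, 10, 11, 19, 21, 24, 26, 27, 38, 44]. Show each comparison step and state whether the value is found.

Binary search for 21 in [1, 4, 7, 10, 11, 19, 21, 24, 26, 27, 38, 44]:

lo=0, hi=11, mid=5, arr[mid]=19 -> 19 < 21, search right half
lo=6, hi=11, mid=8, arr[mid]=26 -> 26 > 21, search left half
lo=6, hi=7, mid=6, arr[mid]=21 -> Found target at index 6!

Binary search finds 21 at index 6 after 3 comparisons. The search repeatedly halves the search space by comparing with the middle element.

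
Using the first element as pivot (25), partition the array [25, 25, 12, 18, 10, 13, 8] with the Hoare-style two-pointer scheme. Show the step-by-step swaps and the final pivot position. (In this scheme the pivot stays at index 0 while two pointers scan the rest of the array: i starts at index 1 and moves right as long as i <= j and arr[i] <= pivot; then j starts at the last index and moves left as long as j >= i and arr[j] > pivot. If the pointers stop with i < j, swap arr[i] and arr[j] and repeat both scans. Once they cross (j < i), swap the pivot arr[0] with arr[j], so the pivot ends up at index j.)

Hoare-style two-pointer partition with pivot = 25:

Initial array: [25, 25, 12, 18, 10, 13, 8]

Pointers start at i = 1, j = 6.
i ends at 7, j ends at 6: the pointers have crossed (j < i), so scanning stops.

Swap pivot arr[0] with arr[6] to place pivot at position 6: [8, 25, 12, 18, 10, 13, 25]
Pivot position: 6

After partitioning with pivot 25, the array becomes [8, 25, 12, 18, 10, 13, 25]. The pivot is placed at index 6. All elements to the left of the pivot are <= 25, and all elements to the right are > 25.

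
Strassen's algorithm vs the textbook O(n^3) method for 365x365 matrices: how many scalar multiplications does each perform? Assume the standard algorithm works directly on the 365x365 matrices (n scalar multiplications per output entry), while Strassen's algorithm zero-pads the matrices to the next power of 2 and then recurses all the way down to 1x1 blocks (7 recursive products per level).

Matrix multiplication for 365x365 matrices:

Strassen's algorithm requires power-of-2 dimensions. Pad 365x365 to 512x512 (next power of 2).

Standard algorithm: 365^3 = 48627125 multiplications
Strassen's algorithm: 7^(log2(512)) = 7^9 = 40353607 multiplications
Savings: 48627125 - 40353607 = 8273518 multiplications

Standard: 48627125 multiplications (365^3). Strassen: 40353607 multiplications (7^9, after padding to 512x512). Strassen reduces 8 recursive multiplications to 7 at each level.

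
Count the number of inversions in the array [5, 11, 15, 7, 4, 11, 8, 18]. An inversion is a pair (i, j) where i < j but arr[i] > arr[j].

Finding inversions in [5, 11, 15, 7, 4, 11, 8, 18]:

(0, 4): arr[0]=5 > arr[4]=4
(1, 3): arr[1]=11 > arr[3]=7
(1, 4): arr[1]=11 > arr[4]=4
(1, 6): arr[1]=11 > arr[6]=8
(2, 3): arr[2]=15 > arr[3]=7
(2, 4): arr[2]=15 > arr[4]=4
(2, 5): arr[2]=15 > arr[5]=11
(2, 6): arr[2]=15 > arr[6]=8
(3, 4): arr[3]=7 > arr[4]=4
(5, 6): arr[5]=11 > arr[6]=8

Total inversions: 10

The array has 10 inversion(s): (0,4), (1,3), (1,4), (1,6), (2,3), (2,4), (2,5), (2,6), (3,4), (5,6). Each pair (i,j) satisfies i < j and arr[i] > arr[j].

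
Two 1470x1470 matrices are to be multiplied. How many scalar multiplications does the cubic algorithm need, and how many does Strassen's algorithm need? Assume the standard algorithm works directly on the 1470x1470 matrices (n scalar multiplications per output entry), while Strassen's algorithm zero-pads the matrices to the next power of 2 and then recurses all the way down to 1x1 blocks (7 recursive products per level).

Matrix multiplication for 1470x1470 matrices:

Strassen's algorithm requires power-of-2 dimensions. Pad 1470x1470 to 2048x2048 (next power of 2).

Standard algorithm: 1470^3 = 3176523000 multiplications
Strassen's algorithm: 7^(log2(2048)) = 7^11 = 1977326743 multiplications
Savings: 3176523000 - 1977326743 = 1199196257 multiplications

Standard: 3176523000 multiplications (1470^3). Strassen: 1977326743 multiplications (7^11, after padding to 2048x2048). Strassen reduces 8 recursive multiplications to 7 at each level.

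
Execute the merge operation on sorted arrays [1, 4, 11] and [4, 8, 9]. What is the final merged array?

Merging process:

Compare 1 vs 4: take 1 from left. Merged: [1]
Compare 4 vs 4: take 4 from left. Merged: [1, 4]
Compare 11 vs 4: take 4 from right. Merged: [1, 4, 4]
Compare 11 vs 8: take 8 from right. Merged: [1, 4, 4, 8]
Compare 11 vs 9: take 9 from right. Merged: [1, 4, 4, 8, 9]
Append remaining from left: [11]. Merged: [1, 4, 4, 8, 9, 11]

Final merged array: [1, 4, 4, 8, 9, 11]
Total comparisons: 5

The merged array is [1, 4, 4, 8, 9, 11], requiring 5 comparisons. The merge step runs in O(n) time where n is the total number of elements.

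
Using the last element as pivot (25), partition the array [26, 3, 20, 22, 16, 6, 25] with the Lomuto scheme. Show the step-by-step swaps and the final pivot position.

Lomuto partition with pivot = 25:

Initial array: [26, 3, 20, 22, 16, 6, 25]

arr[0]=26 > 25: no swap
arr[1]=3 <= 25: swap with position 0, array becomes [3, 26, 20, 22, 16, 6, 25]
arr[2]=20 <= 25: swap with position 1, array becomes [3, 20, 26, 22, 16, 6, 25]
arr[3]=22 <= 25: swap with position 2, array becomes [3, 20, 22, 26, 16, 6, 25]
arr[4]=16 <= 25: swap with position 3, array becomes [3, 20, 22, 16, 26, 6, 25]
arr[5]=6 <= 25: swap with position 4, array becomes [3, 20, 22, 16, 6, 26, 25]

Place pivot at position 5: [3, 20, 22, 16, 6, 25, 26]
Pivot position: 5

After partitioning with pivot 25, the array becomes [3, 20, 22, 16, 6, 25, 26]. The pivot is placed at index 5. All elements to the left of the pivot are <= 25, and all elements to the right are > 25.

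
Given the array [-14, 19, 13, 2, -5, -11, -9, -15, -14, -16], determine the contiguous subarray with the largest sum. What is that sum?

Using Kadane's algorithm on [-14, 19, 13, 2, -5, -11, -9, -15, -14, -16]:

Scanning through the array:
Position 1 (value 19): max_ending_here = 19, max_so_far = 19
Position 2 (value 13): max_ending_here = 32, max_so_far = 32
Position 3 (value 2): max_ending_here = 34, max_so_far = 34
Position 4 (value -5): max_ending_here = 29, max_so_far = 34
Position 5 (value -11): max_ending_here = 18, max_so_far = 34
Position 6 (value -9): max_ending_here = 9, max_so_far = 34
Position 7 (value -15): max_ending_here = -6, max_so_far = 34
Position 8 (value -14): max_ending_here = -14, max_so_far = 34
Position 9 (value -16): max_ending_here = -16, max_so_far = 34

Maximum subarray: [19, 13, 2]
Maximum sum: 34

The maximum subarray is [19, 13, 2] with sum 34. This subarray runs from index 1 to index 3.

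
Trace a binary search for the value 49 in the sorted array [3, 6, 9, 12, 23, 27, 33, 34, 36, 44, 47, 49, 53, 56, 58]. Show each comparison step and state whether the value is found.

Binary search for 49 in [3, 6, 9, 12, 23, 27, 33, 34, 36, 44, 47, 49, 53, 56, 58]:

lo=0, hi=14, mid=7, arr[mid]=34 -> 34 < 49, search right half
lo=8, hi=14, mid=11, arr[mid]=49 -> Found target at index 11!

Binary search finds 49 at index 11 after 2 comparisons. The search repeatedly halves the search space by comparing with the middle element.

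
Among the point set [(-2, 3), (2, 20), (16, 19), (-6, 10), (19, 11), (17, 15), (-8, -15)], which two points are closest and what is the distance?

Computing all pairwise distances among 7 points:

d((-2, 3), (2, 20)) = 17.4642
d((-2, 3), (16, 19)) = 24.0832
d((-2, 3), (-6, 10)) = 8.0623
d((-2, 3), (19, 11)) = 22.4722
d((-2, 3), (17, 15)) = 22.4722
d((-2, 3), (-8, -15)) = 18.9737
d((2, 20), (16, 19)) = 14.0357
d((2, 20), (-6, 10)) = 12.8062
d((2, 20), (19, 11)) = 19.2354
d((2, 20), (17, 15)) = 15.8114
d((2, 20), (-8, -15)) = 36.4005
d((16, 19), (-6, 10)) = 23.7697
d((16, 19), (19, 11)) = 8.544
d((16, 19), (17, 15)) = 4.1231 <-- minimum
d((16, 19), (-8, -15)) = 41.6173
d((-6, 10), (19, 11)) = 25.02
d((-6, 10), (17, 15)) = 23.5372
d((-6, 10), (-8, -15)) = 25.0799
d((19, 11), (17, 15)) = 4.4721
d((19, 11), (-8, -15)) = 37.4833
d((17, 15), (-8, -15)) = 39.0512

Closest pair: (16, 19) and (17, 15) with distance 4.1231

The closest pair is (16, 19) and (17, 15) with Euclidean distance 4.1231. For 7 points, brute-force pairwise comparison is shown above. For large n, the divide-and-conquer algorithm (sort by x, recurse on halves, check the dividing strip) achieves O(n log n).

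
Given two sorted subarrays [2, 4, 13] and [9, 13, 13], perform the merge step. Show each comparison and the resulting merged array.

Merging process:

Compare 2 vs 9: take 2 from left. Merged: [2]
Compare 4 vs 9: take 4 from left. Merged: [2, 4]
Compare 13 vs 9: take 9 from right. Merged: [2, 4, 9]
Compare 13 vs 13: take 13 from left. Merged: [2, 4, 9, 13]
Append remaining from right: [13, 13]. Merged: [2, 4, 9, 13, 13, 13]

Final merged array: [2, 4, 9, 13, 13, 13]
Total comparisons: 4

The merged array is [2, 4, 9, 13, 13, 13], requiring 4 comparisons. The merge step runs in O(n) time where n is the total number of elements.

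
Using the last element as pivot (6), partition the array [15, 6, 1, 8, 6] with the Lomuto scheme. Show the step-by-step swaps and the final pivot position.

Lomuto partition with pivot = 6:

Initial array: [15, 6, 1, 8, 6]

arr[0]=15 > 6: no swap
arr[1]=6 <= 6: swap with position 0, array becomes [6, 15, 1, 8, 6]
arr[2]=1 <= 6: swap with position 1, array becomes [6, 1, 15, 8, 6]
arr[3]=8 > 6: no swap

Place pivot at position 2: [6, 1, 6, 8, 15]
Pivot position: 2

After partitioning with pivot 6, the array becomes [6, 1, 6, 8, 15]. The pivot is placed at index 2. All elements to the left of the pivot are <= 6, and all elements to the right are > 6.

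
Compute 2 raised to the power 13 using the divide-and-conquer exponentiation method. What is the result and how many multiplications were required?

Computing 2^13 by squaring (build up from 2^1; each line after the first costs one multiplication):

2^1 = 2
2^2 = (2^1)^2 = 2^2 = 4
2^3 = 2 * 2^2 = 2 * 4 = 8
2^6 = (2^3)^2 = 8^2 = 64
2^12 = (2^6)^2 = 64^2 = 4096
2^13 = 2 * 2^12 = 2 * 4096 = 8192

Result: 8192
Multiplications needed: 5 (5 lines after 2^1)

2^13 = 8192. Using exponentiation by squaring, this requires 5 multiplications. The key idea: if the exponent is even, square the half-power; if odd, multiply by the base once.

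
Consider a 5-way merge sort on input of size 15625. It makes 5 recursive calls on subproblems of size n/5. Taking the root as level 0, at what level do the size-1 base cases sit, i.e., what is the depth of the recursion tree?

For divide and conquer with division factor 5:

Problem sizes at each level:
Level 0: 15625
Level 1: 3125
Level 2: 625
Level 3: 125
Level 4: 25
Level 5: 5
Level 6: 1

The root is level 0 and the size-1 base case is level 6 (the tree spans levels 0 through 6, i.e. 7 levels counting the root), so the depth is the number of divisions: log_5(15625) = 6

The recursion tree depth is log_5(15625) = 6. At each level, the problem size is divided by 5, so it takes 6 divisions to reduce to a base case of size 1. The algorithm makes 5 recursive calls at each level.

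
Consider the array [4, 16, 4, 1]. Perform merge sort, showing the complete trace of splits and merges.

Merge sort trace:

Split: [4, 16, 4, 1] -> [4, 16] and [4, 1]
  Split: [4, 16] -> [4] and [16]
  Merge: [4] + [16] -> [4, 16]
  Split: [4, 1] -> [4] and [1]
  Merge: [4] + [1] -> [1, 4]
Merge: [4, 16] + [1, 4] -> [1, 4, 4, 16]

Final sorted array: [1, 4, 4, 16]

The merge sort proceeds by recursively splitting the array and merging sorted halves.
After all merges, the sorted array is [1, 4, 4, 16].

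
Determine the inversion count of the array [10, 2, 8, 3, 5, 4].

Finding inversions in [10, 2, 8, 3, 5, 4]:

(0, 1): arr[0]=10 > arr[1]=2
(0, 2): arr[0]=10 > arr[2]=8
(0, 3): arr[0]=10 > arr[3]=3
(0, 4): arr[0]=10 > arr[4]=5
(0, 5): arr[0]=10 > arr[5]=4
(2, 3): arr[2]=8 > arr[3]=3
(2, 4): arr[2]=8 > arr[4]=5
(2, 5): arr[2]=8 > arr[5]=4
(4, 5): arr[4]=5 > arr[5]=4

Total inversions: 9

The array has 9 inversion(s): (0,1), (0,2), (0,3), (0,4), (0,5), (2,3), (2,4), (2,5), (4,5). Each pair (i,j) satisfies i < j and arr[i] > arr[j].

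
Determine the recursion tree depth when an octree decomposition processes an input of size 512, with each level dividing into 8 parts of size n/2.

For divide and conquer with division factor 2:

Problem sizes at each level:
Level 0: 512
Level 1: 256
Level 2: 128
Level 3: 64
Level 4: 32
Level 5: 16
Level 6: 8
Level 7: 4
Level 8: 2
Level 9: 1

The root is level 0 and the size-1 base case is level 9 (the tree spans levels 0 through 9, i.e. 10 levels counting the root), so the depth is the number of divisions: log_2(512) = 9

The recursion tree depth is log_2(512) = 9. At each level, the problem size is divided by 2, so it takes 9 divisions to reduce to a base case of size 1. The algorithm makes 8 recursive calls at each level.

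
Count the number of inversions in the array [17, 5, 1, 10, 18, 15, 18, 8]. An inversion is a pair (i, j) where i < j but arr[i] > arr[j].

Finding inversions in [17, 5, 1, 10, 18, 15, 18, 8]:

(0, 1): arr[0]=17 > arr[1]=5
(0, 2): arr[0]=17 > arr[2]=1
(0, 3): arr[0]=17 > arr[3]=10
(0, 5): arr[0]=17 > arr[5]=15
(0, 7): arr[0]=17 > arr[7]=8
(1, 2): arr[1]=5 > arr[2]=1
(3, 7): arr[3]=10 > arr[7]=8
(4, 5): arr[4]=18 > arr[5]=15
(4, 7): arr[4]=18 > arr[7]=8
(5, 7): arr[5]=15 > arr[7]=8
(6, 7): arr[6]=18 > arr[7]=8

Total inversions: 11

The array has 11 inversion(s): (0,1), (0,2), (0,3), (0,5), (0,7), (1,2), (3,7), (4,5), (4,7), (5,7), (6,7). Each pair (i,j) satisfies i < j and arr[i] > arr[j].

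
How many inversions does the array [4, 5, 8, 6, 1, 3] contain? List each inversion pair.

Finding inversions in [4, 5, 8, 6, 1, 3]:

(0, 4): arr[0]=4 > arr[4]=1
(0, 5): arr[0]=4 > arr[5]=3
(1, 4): arr[1]=5 > arr[4]=1
(1, 5): arr[1]=5 > arr[5]=3
(2, 3): arr[2]=8 > arr[3]=6
(2, 4): arr[2]=8 > arr[4]=1
(2, 5): arr[2]=8 > arr[5]=3
(3, 4): arr[3]=6 > arr[4]=1
(3, 5): arr[3]=6 > arr[5]=3

Total inversions: 9

The array has 9 inversion(s): (0,4), (0,5), (1,4), (1,5), (2,3), (2,4), (2,5), (3,4), (3,5). Each pair (i,j) satisfies i < j and arr[i] > arr[j].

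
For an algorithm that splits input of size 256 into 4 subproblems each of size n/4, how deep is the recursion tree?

For divide and conquer with division factor 4:

Problem sizes at each level:
Level 0: 256
Level 1: 64
Level 2: 16
Level 3: 4
Level 4: 1

The root is level 0 and the size-1 base case is level 4 (the tree spans levels 0 through 4, i.e. 5 levels counting the root), so the depth is the number of divisions: log_4(256) = 4

The recursion tree depth is log_4(256) = 4. At each level, the problem size is divided by 4, so it takes 4 divisions to reduce to a base case of size 1. The algorithm makes 4 recursive calls at each level.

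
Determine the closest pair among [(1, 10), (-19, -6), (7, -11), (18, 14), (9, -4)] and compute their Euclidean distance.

Computing all pairwise distances among 5 points:

d((1, 10), (-19, -6)) = 25.6125
d((1, 10), (7, -11)) = 21.8403
d((1, 10), (18, 14)) = 17.4642
d((1, 10), (9, -4)) = 16.1245
d((-19, -6), (7, -11)) = 26.4764
d((-19, -6), (18, 14)) = 42.0595
d((-19, -6), (9, -4)) = 28.0713
d((7, -11), (18, 14)) = 27.313
d((7, -11), (9, -4)) = 7.2801 <-- minimum
d((18, 14), (9, -4)) = 20.1246

Closest pair: (7, -11) and (9, -4) with distance 7.2801

The closest pair is (7, -11) and (9, -4) with Euclidean distance 7.2801. For 5 points, brute-force pairwise comparison is shown above. For large n, the divide-and-conquer algorithm (sort by x, recurse on halves, check the dividing strip) achieves O(n log n).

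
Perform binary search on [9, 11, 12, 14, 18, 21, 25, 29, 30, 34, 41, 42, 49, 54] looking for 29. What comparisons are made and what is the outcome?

Binary search for 29 in [9, 11, 12, 14, 18, 21, 25, 29, 30, 34, 41, 42, 49, 54]:

lo=0, hi=13, mid=6, arr[mid]=25 -> 25 < 29, search right half
lo=7, hi=13, mid=10, arr[mid]=41 -> 41 > 29, search left half
lo=7, hi=9, mid=8, arr[mid]=30 -> 30 > 29, search left half
lo=7, hi=7, mid=7, arr[mid]=29 -> Found target at index 7!

Binary search finds 29 at index 7 after 4 comparisons. The search repeatedly halves the search space by comparing with the middle element.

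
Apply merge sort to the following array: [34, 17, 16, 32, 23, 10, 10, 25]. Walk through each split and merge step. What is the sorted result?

Merge sort trace:

Split: [34, 17, 16, 32, 23, 10, 10, 25] -> [34, 17, 16, 32] and [23, 10, 10, 25]
  Split: [34, 17, 16, 32] -> [34, 17] and [16, 32]
    Split: [34, 17] -> [34] and [17]
    Merge: [34] + [17] -> [17, 34]
    Split: [16, 32] -> [16] and [32]
    Merge: [16] + [32] -> [16, 32]
  Merge: [17, 34] + [16, 32] -> [16, 17, 32, 34]
  Split: [23, 10, 10, 25] -> [23, 10] and [10, 25]
    Split: [23, 10] -> [23] and [10]
    Merge: [23] + [10] -> [10, 23]
    Split: [10, 25] -> [10] and [25]
    Merge: [10] + [25] -> [10, 25]
  Merge: [10, 23] + [10, 25] -> [10, 10, 23, 25]
Merge: [16, 17, 32, 34] + [10, 10, 23, 25] -> [10, 10, 16, 17, 23, 25, 32, 34]

Final sorted array: [10, 10, 16, 17, 23, 25, 32, 34]

The merge sort proceeds by recursively splitting the array and merging sorted halves.
After all merges, the sorted array is [10, 10, 16, 17, 23, 25, 32, 34].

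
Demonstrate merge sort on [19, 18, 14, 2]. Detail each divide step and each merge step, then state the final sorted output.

Merge sort trace:

Split: [19, 18, 14, 2] -> [19, 18] and [14, 2]
  Split: [19, 18] -> [19] and [18]
  Merge: [19] + [18] -> [18, 19]
  Split: [14, 2] -> [14] and [2]
  Merge: [14] + [2] -> [2, 14]
Merge: [18, 19] + [2, 14] -> [2, 14, 18, 19]

Final sorted array: [2, 14, 18, 19]

The merge sort proceeds by recursively splitting the array and merging sorted halves.
After all merges, the sorted array is [2, 14, 18, 19].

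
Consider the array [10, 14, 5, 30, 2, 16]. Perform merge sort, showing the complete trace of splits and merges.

Merge sort trace:

Split: [10, 14, 5, 30, 2, 16] -> [10, 14, 5] and [30, 2, 16]
  Split: [10, 14, 5] -> [10] and [14, 5]
    Split: [14, 5] -> [14] and [5]
    Merge: [14] + [5] -> [5, 14]
  Merge: [10] + [5, 14] -> [5, 10, 14]
  Split: [30, 2, 16] -> [30] and [2, 16]
    Split: [2, 16] -> [2] and [16]
    Merge: [2] + [16] -> [2, 16]
  Merge: [30] + [2, 16] -> [2, 16, 30]
Merge: [5, 10, 14] + [2, 16, 30] -> [2, 5, 10, 14, 16, 30]

Final sorted array: [2, 5, 10, 14, 16, 30]

The merge sort proceeds by recursively splitting the array and merging sorted halves.
After all merges, the sorted array is [2, 5, 10, 14, 16, 30].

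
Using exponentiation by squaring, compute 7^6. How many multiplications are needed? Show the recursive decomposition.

Computing 7^6 by squaring (build up from 7^1; each line after the first costs one multiplication):

7^1 = 7
7^2 = (7^1)^2 = 7^2 = 49
7^3 = 7 * 7^2 = 7 * 49 = 343
7^6 = (7^3)^2 = 343^2 = 117649

Result: 117649
Multiplications needed: 3 (3 lines after 7^1)

7^6 = 117649. Using exponentiation by squaring, this requires 3 multiplications. The key idea: if the exponent is even, square the half-power; if odd, multiply by the base once.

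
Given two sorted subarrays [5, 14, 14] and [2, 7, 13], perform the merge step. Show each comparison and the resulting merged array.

Merging process:

Compare 5 vs 2: take 2 from right. Merged: [2]
Compare 5 vs 7: take 5 from left. Merged: [2, 5]
Compare 14 vs 7: take 7 from right. Merged: [2, 5, 7]
Compare 14 vs 13: take 13 from right. Merged: [2, 5, 7, 13]
Append remaining from left: [14, 14]. Merged: [2, 5, 7, 13, 14, 14]

Final merged array: [2, 5, 7, 13, 14, 14]
Total comparisons: 4

The merged array is [2, 5, 7, 13, 14, 14], requiring 4 comparisons. The merge step runs in O(n) time where n is the total number of elements.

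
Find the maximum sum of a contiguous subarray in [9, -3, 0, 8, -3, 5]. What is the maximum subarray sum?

Using Kadane's algorithm on [9, -3, 0, 8, -3, 5]:

Scanning through the array:
Position 1 (value -3): max_ending_here = 6, max_so_far = 9
Position 2 (value 0): max_ending_here = 6, max_so_far = 9
Position 3 (value 8): max_ending_here = 14, max_so_far = 14
Position 4 (value -3): max_ending_here = 11, max_so_far = 14
Position 5 (value 5): max_ending_here = 16, max_so_far = 16

Maximum subarray: [9, -3, 0, 8, -3, 5]
Maximum sum: 16

The maximum subarray is [9, -3, 0, 8, -3, 5] with sum 16. This subarray runs from index 0 to index 5.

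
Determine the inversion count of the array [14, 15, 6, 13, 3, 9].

Finding inversions in [14, 15, 6, 13, 3, 9]:

(0, 2): arr[0]=14 > arr[2]=6
(0, 3): arr[0]=14 > arr[3]=13
(0, 4): arr[0]=14 > arr[4]=3
(0, 5): arr[0]=14 > arr[5]=9
(1, 2): arr[1]=15 > arr[2]=6
(1, 3): arr[1]=15 > arr[3]=13
(1, 4): arr[1]=15 > arr[4]=3
(1, 5): arr[1]=15 > arr[5]=9
(2, 4): arr[2]=6 > arr[4]=3
(3, 4): arr[3]=13 > arr[4]=3
(3, 5): arr[3]=13 > arr[5]=9

Total inversions: 11

The array has 11 inversion(s): (0,2), (0,3), (0,4), (0,5), (1,2), (1,3), (1,4), (1,5), (2,4), (3,4), (3,5). Each pair (i,j) satisfies i < j and arr[i] > arr[j].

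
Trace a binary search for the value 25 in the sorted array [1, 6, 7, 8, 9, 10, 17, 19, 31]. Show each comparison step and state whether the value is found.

Binary search for 25 in [1, 6, 7, 8, 9, 10, 17, 19, 31]:

lo=0, hi=8, mid=4, arr[mid]=9 -> 9 < 25, search right half
lo=5, hi=8, mid=6, arr[mid]=17 -> 17 < 25, search right half
lo=7, hi=8, mid=7, arr[mid]=19 -> 19 < 25, search right half
lo=8, hi=8, mid=8, arr[mid]=31 -> 31 > 25, search left half
lo=8 > hi=7, target 25 not found

Binary search determines that 25 is not in the array after 4 comparisons. The search space was exhausted without finding the target.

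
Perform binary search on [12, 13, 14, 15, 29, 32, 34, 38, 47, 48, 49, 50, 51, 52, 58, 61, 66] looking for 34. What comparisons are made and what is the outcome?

Binary search for 34 in [12, 13, 14, 15, 29, 32, 34, 38, 47, 48, 49, 50, 51, 52, 58, 61, 66]:

lo=0, hi=16, mid=8, arr[mid]=47 -> 47 > 34, search left half
lo=0, hi=7, mid=3, arr[mid]=15 -> 15 < 34, search right half
lo=4, hi=7, mid=5, arr[mid]=32 -> 32 < 34, search right half
lo=6, hi=7, mid=6, arr[mid]=34 -> Found target at index 6!

Binary search finds 34 at index 6 after 4 comparisons. The search repeatedly halves the search space by comparing with the middle element.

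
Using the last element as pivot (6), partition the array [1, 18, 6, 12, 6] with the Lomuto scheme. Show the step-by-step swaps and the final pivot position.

Lomuto partition with pivot = 6:

Initial array: [1, 18, 6, 12, 6]

arr[0]=1 <= 6: swap with position 0, array becomes [1, 18, 6, 12, 6]
arr[1]=18 > 6: no swap
arr[2]=6 <= 6: swap with position 1, array becomes [1, 6, 18, 12, 6]
arr[3]=12 > 6: no swap

Place pivot at position 2: [1, 6, 6, 12, 18]
Pivot position: 2

After partitioning with pivot 6, the array becomes [1, 6, 6, 12, 18]. The pivot is placed at index 2. All elements to the left of the pivot are <= 6, and all elements to the right are > 6.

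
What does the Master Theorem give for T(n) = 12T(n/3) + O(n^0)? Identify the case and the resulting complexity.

Master Theorem for T(n) = 12T(n/3) + O(n^0):

a = 12, b = 3, c = 0
log_b(a) = log_3(12) = 2.2619

Case 1: c = 0 < log_3(12) = 2.2619
T(n) = O(n^(log_3 12))

For T(n) = 12T(n/3) + O(n^0): log_3(12) = 2.2619. This is Case 1 of the Master Theorem (c < log_b(a), work dominated by leaves), giving O(n^(log_3 12)).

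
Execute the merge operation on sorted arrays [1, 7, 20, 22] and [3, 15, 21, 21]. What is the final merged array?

Merging process:

Compare 1 vs 3: take 1 from left. Merged: [1]
Compare 7 vs 3: take 3 from right. Merged: [1, 3]
Compare 7 vs 15: take 7 from left. Merged: [1, 3, 7]
Compare 20 vs 15: take 15 from right. Merged: [1, 3, 7, 15]
Compare 20 vs 21: take 20 from left. Merged: [1, 3, 7, 15, 20]
Compare 22 vs 21: take 21 from right. Merged: [1, 3, 7, 15, 20, 21]
Compare 22 vs 21: take 21 from right. Merged: [1, 3, 7, 15, 20, 21, 21]
Append remaining from left: [22]. Merged: [1, 3, 7, 15, 20, 21, 21, 22]

Final merged array: [1, 3, 7, 15, 20, 21, 21, 22]
Total comparisons: 7

The merged array is [1, 3, 7, 15, 20, 21, 21, 22], requiring 7 comparisons. The merge step runs in O(n) time where n is the total number of elements.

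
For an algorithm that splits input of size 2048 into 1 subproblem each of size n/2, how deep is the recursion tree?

For divide and conquer with division factor 2:

Problem sizes at each level:
Level 0: 2048
Level 1: 1024
Level 2: 512
Level 3: 256
Level 4: 128
Level 5: 64
Level 6: 32
Level 7: 16
Level 8: 8
Level 9: 4
Level 10: 2
Level 11: 1

The root is level 0 and the size-1 base case is level 11 (the tree spans levels 0 through 11, i.e. 12 levels counting the root), so the depth is the number of divisions: log_2(2048) = 11

The recursion tree depth is log_2(2048) = 11. At each level, the problem size is divided by 2, so it takes 11 divisions to reduce to a base case of size 1. The algorithm makes 1 recursive call at each level.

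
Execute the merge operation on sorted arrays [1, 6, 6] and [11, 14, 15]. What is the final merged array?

Merging process:

Compare 1 vs 11: take 1 from left. Merged: [1]
Compare 6 vs 11: take 6 from left. Merged: [1, 6]
Compare 6 vs 11: take 6 from left. Merged: [1, 6, 6]
Append remaining from right: [11, 14, 15]. Merged: [1, 6, 6, 11, 14, 15]

Final merged array: [1, 6, 6, 11, 14, 15]
Total comparisons: 3

The merged array is [1, 6, 6, 11, 14, 15], requiring 3 comparisons. The merge step runs in O(n) time where n is the total number of elements.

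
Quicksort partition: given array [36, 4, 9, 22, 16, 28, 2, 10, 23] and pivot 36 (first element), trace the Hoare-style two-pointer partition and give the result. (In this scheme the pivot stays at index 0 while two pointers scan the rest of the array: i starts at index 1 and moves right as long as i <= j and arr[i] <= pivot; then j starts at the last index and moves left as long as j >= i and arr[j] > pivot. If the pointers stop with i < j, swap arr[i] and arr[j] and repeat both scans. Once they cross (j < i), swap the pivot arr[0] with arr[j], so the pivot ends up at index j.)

Hoare-style two-pointer partition with pivot = 36:

Initial array: [36, 4, 9, 22, 16, 28, 2, 10, 23]

Pointers start at i = 1, j = 8.
i ends at 9, j ends at 8: the pointers have crossed (j < i), so scanning stops.

Swap pivot arr[0] with arr[8] to place pivot at position 8: [23, 4, 9, 22, 16, 28, 2, 10, 36]
Pivot position: 8

After partitioning with pivot 36, the array becomes [23, 4, 9, 22, 16, 28, 2, 10, 36]. The pivot is placed at index 8. All elements to the left of the pivot are <= 36, and all elements to the right are > 36.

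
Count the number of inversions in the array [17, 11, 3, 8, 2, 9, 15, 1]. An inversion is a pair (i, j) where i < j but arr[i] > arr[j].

Finding inversions in [17, 11, 3, 8, 2, 9, 15, 1]:

(0, 1): arr[0]=17 > arr[1]=11
(0, 2): arr[0]=17 > arr[2]=3
(0, 3): arr[0]=17 > arr[3]=8
(0, 4): arr[0]=17 > arr[4]=2
(0, 5): arr[0]=17 > arr[5]=9
(0, 6): arr[0]=17 > arr[6]=15
(0, 7): arr[0]=17 > arr[7]=1
(1, 2): arr[1]=11 > arr[2]=3
(1, 3): arr[1]=11 > arr[3]=8
(1, 4): arr[1]=11 > arr[4]=2
(1, 5): arr[1]=11 > arr[5]=9
(1, 7): arr[1]=11 > arr[7]=1
(2, 4): arr[2]=3 > arr[4]=2
(2, 7): arr[2]=3 > arr[7]=1
(3, 4): arr[3]=8 > arr[4]=2
(3, 7): arr[3]=8 > arr[7]=1
(4, 7): arr[4]=2 > arr[7]=1
(5, 7): arr[5]=9 > arr[7]=1
(6, 7): arr[6]=15 > arr[7]=1

Total inversions: 19

The array has 19 inversion(s): (0,1), (0,2), (0,3), (0,4), (0,5), (0,6), (0,7), (1,2), (1,3), (1,4), (1,5), (1,7), (2,4), (2,7), (3,4), (3,7), (4,7), (5,7), (6,7). Each pair (i,j) satisfies i < j and arr[i] > arr[j].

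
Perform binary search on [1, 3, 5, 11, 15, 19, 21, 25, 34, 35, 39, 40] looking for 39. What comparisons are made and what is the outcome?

Binary search for 39 in [1, 3, 5, 11, 15, 19, 21, 25, 34, 35, 39, 40]:

lo=0, hi=11, mid=5, arr[mid]=19 -> 19 < 39, search right half
lo=6, hi=11, mid=8, arr[mid]=34 -> 34 < 39, search right half
lo=9, hi=11, mid=10, arr[mid]=39 -> Found target at index 10!

Binary search finds 39 at index 10 after 3 comparisons. The search repeatedly halves the search space by comparing with the middle element.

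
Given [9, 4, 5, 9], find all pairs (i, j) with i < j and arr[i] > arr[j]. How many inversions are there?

Finding inversions in [9, 4, 5, 9]:

(0, 1): arr[0]=9 > arr[1]=4
(0, 2): arr[0]=9 > arr[2]=5

Total inversions: 2

The array has 2 inversion(s): (0,1), (0,2). Each pair (i,j) satisfies i < j and arr[i] > arr[j].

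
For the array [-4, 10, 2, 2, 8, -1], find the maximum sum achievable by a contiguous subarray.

Using Kadane's algorithm on [-4, 10, 2, 2, 8, -1]:

Scanning through the array:
Position 1 (value 10): max_ending_here = 10, max_so_far = 10
Position 2 (value 2): max_ending_here = 12, max_so_far = 12
Position 3 (value 2): max_ending_here = 14, max_so_far = 14
Position 4 (value 8): max_ending_here = 22, max_so_far = 22
Position 5 (value -1): max_ending_here = 21, max_so_far = 22

Maximum subarray: [10, 2, 2, 8]
Maximum sum: 22

The maximum subarray is [10, 2, 2, 8] with sum 22. This subarray runs from index 1 to index 4.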